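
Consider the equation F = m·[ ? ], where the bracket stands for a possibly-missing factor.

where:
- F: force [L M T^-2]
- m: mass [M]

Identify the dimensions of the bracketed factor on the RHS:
[L T^-2] — acceleration (e.g. a)

F has dimensions [L M T^-2]; m has dimensions [M].
The bracketed factor must supply [L M T^-2] / [M] = [L T^-2].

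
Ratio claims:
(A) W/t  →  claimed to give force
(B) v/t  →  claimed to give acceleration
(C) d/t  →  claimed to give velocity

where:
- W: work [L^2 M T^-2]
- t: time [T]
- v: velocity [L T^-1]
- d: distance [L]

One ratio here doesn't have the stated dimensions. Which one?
(A) W/t does not give force

(A) W/t: [L^2 M T^-3] ≠ force [L M T^-2] ✗
(B) v/t: [L T^-2] = acceleration [L T^-2] ✓
(C) d/t: [L T^-1] = velocity [L T^-1] ✓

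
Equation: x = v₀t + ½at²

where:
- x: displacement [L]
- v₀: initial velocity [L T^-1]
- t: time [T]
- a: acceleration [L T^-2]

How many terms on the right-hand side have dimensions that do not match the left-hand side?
0

LHS x: [L]
- v₀t: [L] ✓
- ½at²: [L] ✓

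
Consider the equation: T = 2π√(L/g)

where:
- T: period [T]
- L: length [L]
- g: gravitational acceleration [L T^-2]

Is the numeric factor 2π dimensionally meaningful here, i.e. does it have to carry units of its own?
No

T has dimensions [T] and √(L/g) already has dimensions [T], so the equation balances without 2π contributing any dimensions. 2π is a pure (dimensionless) number; changing or removing it would not affect dimensional consistency.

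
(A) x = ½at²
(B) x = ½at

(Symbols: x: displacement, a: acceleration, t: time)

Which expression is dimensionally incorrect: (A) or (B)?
(B)

(A) x = ½at²: LHS [L], RHS [L] ✓
(B) x = ½at: LHS [L], RHS [L T^-1] ✗

Expression (B) x = ½at is dimensionally incorrect.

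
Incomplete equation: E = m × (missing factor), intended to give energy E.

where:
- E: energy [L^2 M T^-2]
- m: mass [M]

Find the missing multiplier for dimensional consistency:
v² (velocity squared), dimensions [L^2 T^-2]

E has dimensions [L^2 M T^-2] and m has dimensions [M].
The missing factor must have dimensions [L^2 M T^-2] / [M] = [L^2 T^-2], i.e. velocity squared (v²).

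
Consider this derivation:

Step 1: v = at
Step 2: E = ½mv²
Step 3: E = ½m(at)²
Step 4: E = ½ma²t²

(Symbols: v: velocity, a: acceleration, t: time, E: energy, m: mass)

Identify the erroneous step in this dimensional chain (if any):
No step introduces an error — all steps are dimensionally consistent.

Step 1: v = at → LHS [L T^-1], RHS [L T^-1] ✓
Step 2: E = ½mv² → LHS [L^2 M T^-2], RHS [L^2 M T^-2] ✓
Step 3: E = ½m(at)² → LHS [L^2 M T^-2], RHS [L^2 M T^-2] ✓
Step 4: E = ½ma²t² → LHS [L^2 M T^-2], RHS [L^2 M T^-2] ✓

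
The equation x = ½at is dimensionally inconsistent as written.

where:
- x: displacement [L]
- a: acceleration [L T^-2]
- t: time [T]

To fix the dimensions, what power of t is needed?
The exponent of t should be 2: x = ½at^2

The LHS x has dimensions [L]; t has dimensions [T].
As written, the RHS ½at (exponent 1 on t) has dimensions [L T^-1], which does not match.
With exponent 2, the RHS ½at^2 has dimensions [L], matching the LHS.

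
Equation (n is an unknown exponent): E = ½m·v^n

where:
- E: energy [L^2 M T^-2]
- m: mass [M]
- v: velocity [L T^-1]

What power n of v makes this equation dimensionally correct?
n = 2

E has dimensions [L^2 M T^-2]; v has dimensions [L T^-1].
The rest of the RHS has dimensions [M], so v^n must supply [L^2 T^-2].
With n = 2: ½m·v^2 has dimensions [L^2 M T^-2], matching the LHS ✓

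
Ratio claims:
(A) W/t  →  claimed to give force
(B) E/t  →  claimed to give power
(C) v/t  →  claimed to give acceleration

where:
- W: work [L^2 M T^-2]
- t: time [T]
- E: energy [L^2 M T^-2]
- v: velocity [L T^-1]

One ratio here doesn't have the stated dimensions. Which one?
(A) W/t does not give force

(A) W/t: [L^2 M T^-3] ≠ force [L M T^-2] ✗
(B) E/t: [L^2 M T^-3] = power [L^2 M T^-3] ✓
(C) v/t: [L T^-2] = acceleration [L T^-2] ✓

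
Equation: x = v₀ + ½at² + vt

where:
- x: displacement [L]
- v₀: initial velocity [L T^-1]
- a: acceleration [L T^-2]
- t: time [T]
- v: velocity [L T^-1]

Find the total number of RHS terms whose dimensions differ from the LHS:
1

LHS x: [L]
- v₀: [L T^-1] ✗
- ½at²: [L] ✓
- vt: [L] ✓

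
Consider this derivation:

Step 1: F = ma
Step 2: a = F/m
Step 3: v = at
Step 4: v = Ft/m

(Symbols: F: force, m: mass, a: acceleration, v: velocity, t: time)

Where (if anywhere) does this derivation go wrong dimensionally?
No step introduces an error — all steps are dimensionally consistent.

Step 1: F = ma → LHS [L M T^-2], RHS [L M T^-2] ✓
Step 2: a = F/m → LHS [L T^-2], RHS [L T^-2] ✓
Step 3: v = at → LHS [L T^-1], RHS [L T^-1] ✓
Step 4: v = Ft/m → LHS [L T^-1], RHS [L T^-1] ✓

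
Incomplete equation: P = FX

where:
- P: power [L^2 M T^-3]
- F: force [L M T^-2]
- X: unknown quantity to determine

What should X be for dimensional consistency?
X = v (velocity), dimensions [L T^-1]

P has dimensions [L^2 M T^-3]; the rest of the RHS (F) has dimensions [L M T^-2].
So X must have dimensions [L T^-1] — X = v (velocity).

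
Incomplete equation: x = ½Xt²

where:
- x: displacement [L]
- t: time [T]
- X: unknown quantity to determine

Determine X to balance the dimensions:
X = a (acceleration), dimensions [L T^-2]

x has dimensions [L]; the rest of the RHS (½ t²) has dimensions [T^2].
So X must have dimensions [L T^-2] — X = a (acceleration).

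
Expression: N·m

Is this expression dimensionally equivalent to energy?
Yes

The expression N·m has dimensions [L^2 M T^-2], which is exactly energy [L^2 M T^-2].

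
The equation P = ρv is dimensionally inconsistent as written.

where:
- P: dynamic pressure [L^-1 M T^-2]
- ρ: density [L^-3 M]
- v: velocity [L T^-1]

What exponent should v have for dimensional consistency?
The exponent of v should be 2: P = ρv^2

The LHS P has dimensions [L^-1 M T^-2]; v has dimensions [L T^-1].
As written, the RHS ρv (exponent 1 on v) has dimensions [L^-2 M T^-1], which does not match.
With exponent 2, the RHS ρv^2 has dimensions [L^-1 M T^-2], matching the LHS.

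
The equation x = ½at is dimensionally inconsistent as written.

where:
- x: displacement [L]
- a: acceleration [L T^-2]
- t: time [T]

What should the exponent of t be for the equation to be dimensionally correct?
The exponent of t should be 2: x = ½at^2

The LHS x has dimensions [L]; t has dimensions [T].
As written, the RHS ½at (exponent 1 on t) has dimensions [L T^-1], which does not match.
With exponent 2, the RHS ½at^2 has dimensions [L], matching the LHS.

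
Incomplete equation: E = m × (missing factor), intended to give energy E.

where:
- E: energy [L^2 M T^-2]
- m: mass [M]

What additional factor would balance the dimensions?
v² (velocity squared), dimensions [L^2 T^-2]

E has dimensions [L^2 M T^-2] and m has dimensions [M].
The missing factor must have dimensions [L^2 M T^-2] / [M] = [L^2 T^-2], i.e. velocity squared (v²).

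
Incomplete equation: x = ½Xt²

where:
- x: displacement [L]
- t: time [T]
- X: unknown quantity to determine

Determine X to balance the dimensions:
X = a (acceleration), dimensions [L T^-2]

x has dimensions [L]; the rest of the RHS (½ t²) has dimensions [T^2].
So X must have dimensions [L T^-2] — X = a (acceleration).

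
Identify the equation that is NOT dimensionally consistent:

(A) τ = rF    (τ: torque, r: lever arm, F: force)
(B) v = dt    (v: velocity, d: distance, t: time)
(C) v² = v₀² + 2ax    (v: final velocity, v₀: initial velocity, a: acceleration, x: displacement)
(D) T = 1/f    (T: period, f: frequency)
(B) v = dt

The equation (B) v = dt is dimensionally incorrect.

LHS (v): [L T^-1]
RHS (dt): [L T] ✗

The dimensions do not match. The other three equations balance.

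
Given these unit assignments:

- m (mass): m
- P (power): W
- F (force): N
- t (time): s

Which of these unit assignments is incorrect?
m

The variable m (mass) should have units kg, not m.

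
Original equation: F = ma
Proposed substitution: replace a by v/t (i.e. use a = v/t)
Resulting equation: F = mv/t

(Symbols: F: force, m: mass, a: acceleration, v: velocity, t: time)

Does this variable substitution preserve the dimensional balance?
Yes

[a] = [L T^-2] and [v/t] = [L T^-2]. These match, so the substitution replaces a quantity by one of the same dimensions and the result F = mv/t has LHS [L M T^-2] vs RHS [L M T^-2] — still consistent.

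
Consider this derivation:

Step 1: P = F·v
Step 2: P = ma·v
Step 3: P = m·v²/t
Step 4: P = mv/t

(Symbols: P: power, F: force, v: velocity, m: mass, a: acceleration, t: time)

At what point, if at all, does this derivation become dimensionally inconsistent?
Step 4

Step 1: P = F·v → LHS [L^2 M T^-3], RHS [L^2 M T^-3] ✓
Step 2: P = ma·v → LHS [L^2 M T^-3], RHS [L^2 M T^-3] ✓
Step 3: P = m·v²/t → LHS [L^2 M T^-3], RHS [L^2 M T^-3] ✓
Step 4: P = mv/t → LHS [L^2 M T^-3], RHS [L M T^-2] ✗

The first dimensional inconsistency appears in step 4: P = mv/t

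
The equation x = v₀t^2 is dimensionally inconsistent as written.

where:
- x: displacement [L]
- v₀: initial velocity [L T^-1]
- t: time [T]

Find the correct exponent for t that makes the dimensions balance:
The exponent of t should be 1: x = v₀t

The LHS x has dimensions [L]; t has dimensions [T].
As written, the RHS v₀t^2 (exponent 2 on t) has dimensions [L T], which does not match.
With exponent 1, the RHS v₀t has dimensions [L], matching the LHS.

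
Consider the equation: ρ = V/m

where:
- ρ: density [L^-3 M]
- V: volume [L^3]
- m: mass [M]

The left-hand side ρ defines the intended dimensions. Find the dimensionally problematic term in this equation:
The right-hand side term V/m

ρ has dimensions [L^-3 M], but V/m has dimensions [L^3 M^-1], so the term V/m is dimensionally wrong for ρ.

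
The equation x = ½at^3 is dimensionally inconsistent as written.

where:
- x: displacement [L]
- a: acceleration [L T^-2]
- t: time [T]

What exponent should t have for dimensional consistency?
The exponent of t should be 2: x = ½at^2

The LHS x has dimensions [L]; t has dimensions [T].
As written, the RHS ½at^3 (exponent 3 on t) has dimensions [L T], which does not match.
With exponent 2, the RHS ½at^2 has dimensions [L], matching the LHS.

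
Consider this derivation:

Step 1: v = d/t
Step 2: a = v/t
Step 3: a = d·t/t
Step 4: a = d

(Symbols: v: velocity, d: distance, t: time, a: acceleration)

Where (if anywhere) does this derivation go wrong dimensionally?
Step 3

Step 1: v = d/t → LHS [L T^-1], RHS [L T^-1] ✓
Step 2: a = v/t → LHS [L T^-2], RHS [L T^-2] ✓
Step 3: a = d·t/t → LHS [L T^-2], RHS [L] ✗

The first dimensional inconsistency appears in step 3: a = d·t/t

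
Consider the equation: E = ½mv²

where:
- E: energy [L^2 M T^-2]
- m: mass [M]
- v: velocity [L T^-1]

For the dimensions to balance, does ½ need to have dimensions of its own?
No

E has dimensions [L^2 M T^-2] and mv² already has dimensions [L^2 M T^-2], so the equation balances without ½ contributing any dimensions. ½ is a pure (dimensionless) number; changing or removing it would not affect dimensional consistency.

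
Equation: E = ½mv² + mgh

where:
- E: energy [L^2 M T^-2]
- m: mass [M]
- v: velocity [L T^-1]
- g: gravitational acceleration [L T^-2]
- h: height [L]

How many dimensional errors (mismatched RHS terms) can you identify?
0

LHS E: [L^2 M T^-2]
- ½mv²: [L^2 M T^-2] ✓
- mgh: [L^2 M T^-2] ✓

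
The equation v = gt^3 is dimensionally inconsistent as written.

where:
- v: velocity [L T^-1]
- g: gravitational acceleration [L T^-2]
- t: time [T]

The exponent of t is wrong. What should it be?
The exponent of t should be 1: v = gt

The LHS v has dimensions [L T^-1]; t has dimensions [T].
As written, the RHS gt^3 (exponent 3 on t) has dimensions [L T], which does not match.
With exponent 1, the RHS gt has dimensions [L T^-1], matching the LHS.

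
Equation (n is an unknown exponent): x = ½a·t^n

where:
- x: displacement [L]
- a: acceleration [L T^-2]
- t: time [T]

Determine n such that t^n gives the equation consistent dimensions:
n = 2

x has dimensions [L]; t has dimensions [T].
The rest of the RHS has dimensions [L T^-2], so t^n must supply [T^2].
With n = 2: ½a·t^2 has dimensions [L], matching the LHS ✓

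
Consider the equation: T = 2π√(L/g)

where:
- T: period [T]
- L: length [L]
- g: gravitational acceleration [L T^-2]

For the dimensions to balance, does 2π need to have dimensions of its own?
No

T has dimensions [T] and √(L/g) already has dimensions [T], so the equation balances without 2π contributing any dimensions. 2π is a pure (dimensionless) number; changing or removing it would not affect dimensional consistency.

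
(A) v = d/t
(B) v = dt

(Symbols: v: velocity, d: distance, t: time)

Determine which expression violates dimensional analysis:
(B)

(A) v = d/t: LHS [L T^-1], RHS [L T^-1] ✓
(B) v = dt: LHS [L T^-1], RHS [L T] ✗

Expression (B) v = dt is dimensionally incorrect.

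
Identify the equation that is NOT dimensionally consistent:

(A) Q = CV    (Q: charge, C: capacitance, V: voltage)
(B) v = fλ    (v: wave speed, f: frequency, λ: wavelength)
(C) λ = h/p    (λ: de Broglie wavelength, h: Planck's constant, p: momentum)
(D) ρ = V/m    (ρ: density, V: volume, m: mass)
(D) ρ = V/m

The equation (D) ρ = V/m is dimensionally incorrect.

LHS (ρ): [L^-3 M]
RHS (V/m): [L^3 M^-1] ✗

The dimensions do not match. The other three equations balance.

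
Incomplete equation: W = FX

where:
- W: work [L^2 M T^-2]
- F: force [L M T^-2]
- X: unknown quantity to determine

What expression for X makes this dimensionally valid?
X = d (distance), dimensions [L]

W has dimensions [L^2 M T^-2]; the rest of the RHS (F) has dimensions [L M T^-2].
So X must have dimensions [L] — X = d (distance).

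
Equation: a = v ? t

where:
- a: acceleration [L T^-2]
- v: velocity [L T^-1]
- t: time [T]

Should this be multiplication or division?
division (÷): a = v ÷ t

a [L T^-2]; v [L T^-1]; t [T].
v × t → [L] ✗
v ÷ t → [L T^-2] ✓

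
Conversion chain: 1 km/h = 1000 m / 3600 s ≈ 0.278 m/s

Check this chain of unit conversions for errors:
The chain is correct (no errors).

Correct: 1 km = 1000 m, 1 h = 3600 s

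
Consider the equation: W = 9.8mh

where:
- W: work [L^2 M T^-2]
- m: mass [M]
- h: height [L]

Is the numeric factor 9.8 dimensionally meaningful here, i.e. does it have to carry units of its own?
Yes

W has dimensions [L^2 M T^-2], while mh alone has dimensions [L M]. For the equation to balance, the factor 9.8 must carry dimensions [L T^-2] — it is a dimensional constant (a numerical value of a physical quantity with its units suppressed), not a pure number.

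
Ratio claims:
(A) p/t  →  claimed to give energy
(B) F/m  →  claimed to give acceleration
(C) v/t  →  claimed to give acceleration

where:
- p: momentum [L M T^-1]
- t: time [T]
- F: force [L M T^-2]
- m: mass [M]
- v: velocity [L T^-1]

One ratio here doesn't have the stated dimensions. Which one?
(A) p/t does not give energy

(A) p/t: [L M T^-2] ≠ energy [L^2 M T^-2] ✗
(B) F/m: [L T^-2] = acceleration [L T^-2] ✓
(C) v/t: [L T^-2] = acceleration [L T^-2] ✓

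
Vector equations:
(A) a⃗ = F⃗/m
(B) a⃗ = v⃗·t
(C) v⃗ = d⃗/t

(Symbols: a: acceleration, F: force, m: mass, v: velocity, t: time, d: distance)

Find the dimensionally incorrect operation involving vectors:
(B) a⃗ = v⃗·t

(A) a⃗ = F⃗/m: LHS [L T^-2], RHS [L T^-2] ✓ — force (vector) divided by mass (scalar)
(B) a⃗ = v⃗·t: LHS [L T^-2], RHS [L] ✗ — acceleration is velocity per time; should be v⃗/t
(C) v⃗ = d⃗/t: LHS [L T^-1], RHS [L T^-1] ✓ — displacement (vector) divided by time (scalar)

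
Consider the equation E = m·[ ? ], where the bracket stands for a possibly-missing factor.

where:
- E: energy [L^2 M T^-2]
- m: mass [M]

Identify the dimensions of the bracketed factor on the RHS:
[L^2 T^-2] — velocity squared (e.g. v²)

E has dimensions [L^2 M T^-2]; m has dimensions [M].
The bracketed factor must supply [L^2 M T^-2] / [M] = [L^2 T^-2].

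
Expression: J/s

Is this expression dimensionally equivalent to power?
Yes

The expression J/s has dimensions [L^2 M T^-3], which is exactly power [L^2 M T^-3].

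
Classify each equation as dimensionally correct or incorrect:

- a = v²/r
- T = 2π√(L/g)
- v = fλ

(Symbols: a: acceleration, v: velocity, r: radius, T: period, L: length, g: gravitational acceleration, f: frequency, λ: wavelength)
Dimensionally correct: a = v²/r, T = 2π√(L/g), v = fλ
Dimensionally incorrect: none
Ordered (correct first, then incorrect): a = v²/r, T = 2π√(L/g), v = fλ

- a = v²/r: LHS [L T^-2], RHS [L T^-2] → correct ✓
- T = 2π√(L/g): LHS [T], RHS [T] → correct ✓
- v = fλ: LHS [L T^-1], RHS [L T^-1] → correct ✓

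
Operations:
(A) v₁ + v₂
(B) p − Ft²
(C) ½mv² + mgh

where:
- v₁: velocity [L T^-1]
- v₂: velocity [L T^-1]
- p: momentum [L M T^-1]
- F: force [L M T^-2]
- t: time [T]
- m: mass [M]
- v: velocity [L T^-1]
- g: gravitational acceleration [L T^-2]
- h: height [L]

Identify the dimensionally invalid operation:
(B) p − Ft²

(A) v₁ + v₂: v₁ [L T^-1] and v₂ [L T^-1] — same dimensions ✓
(B) p − Ft²: p [L M T^-1] and Ft² [L M] — different dimensions cannot be added/subtracted ✗
(C) ½mv² + mgh: ½mv² [L^2 M T^-2] and mgh [L^2 M T^-2] — same dimensions ✓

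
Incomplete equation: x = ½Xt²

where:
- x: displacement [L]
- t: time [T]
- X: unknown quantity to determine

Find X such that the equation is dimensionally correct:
X = a (acceleration), dimensions [L T^-2]

x has dimensions [L]; the rest of the RHS (½ t²) has dimensions [T^2].
So X must have dimensions [L T^-2] — X = a (acceleration).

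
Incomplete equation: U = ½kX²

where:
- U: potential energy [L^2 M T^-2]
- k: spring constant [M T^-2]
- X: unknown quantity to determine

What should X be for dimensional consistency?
X = x (displacement), dimensions [L]

U has dimensions [L^2 M T^-2]; the rest of the RHS (½k) has dimensions [M T^-2].
So X² must have dimensions [L^2], i.e. X has dimensions [L] — X = x (displacement).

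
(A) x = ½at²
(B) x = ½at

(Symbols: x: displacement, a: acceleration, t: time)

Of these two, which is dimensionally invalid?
(B)

(A) x = ½at²: LHS [L], RHS [L] ✓
(B) x = ½at: LHS [L], RHS [L T^-1] ✗

Expression (B) x = ½at is dimensionally incorrect.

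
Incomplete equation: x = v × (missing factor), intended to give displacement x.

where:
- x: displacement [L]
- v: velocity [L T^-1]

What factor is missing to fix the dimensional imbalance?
t (time), dimensions [T]

x has dimensions [L] and v has dimensions [L T^-1].
The missing factor must have dimensions [L] / [L T^-1] = [T], i.e. time (t).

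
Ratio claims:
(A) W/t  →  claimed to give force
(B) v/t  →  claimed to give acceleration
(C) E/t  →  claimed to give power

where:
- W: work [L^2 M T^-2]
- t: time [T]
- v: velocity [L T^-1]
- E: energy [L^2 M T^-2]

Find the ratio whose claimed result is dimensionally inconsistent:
(A) W/t does not give force

(A) W/t: [L^2 M T^-3] ≠ force [L M T^-2] ✗
(B) v/t: [L T^-2] = acceleration [L T^-2] ✓
(C) E/t: [L^2 M T^-3] = power [L^2 M T^-3] ✓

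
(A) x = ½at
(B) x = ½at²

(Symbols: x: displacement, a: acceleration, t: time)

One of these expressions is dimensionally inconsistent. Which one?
(A)

(A) x = ½at: LHS [L], RHS [L T^-1] ✗
(B) x = ½at²: LHS [L], RHS [L] ✓

Expression (A) x = ½at is dimensionally incorrect.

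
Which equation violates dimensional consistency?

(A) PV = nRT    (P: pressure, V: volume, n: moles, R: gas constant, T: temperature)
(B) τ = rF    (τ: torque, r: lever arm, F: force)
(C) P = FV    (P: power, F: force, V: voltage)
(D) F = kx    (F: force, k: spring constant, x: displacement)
(C) P = FV

The equation (C) P = FV is dimensionally incorrect.

LHS (P): [L^2 M T^-3]
RHS (FV): [I^-1 L^3 M^2 T^-5] ✗

The dimensions do not match. The other three equations balance.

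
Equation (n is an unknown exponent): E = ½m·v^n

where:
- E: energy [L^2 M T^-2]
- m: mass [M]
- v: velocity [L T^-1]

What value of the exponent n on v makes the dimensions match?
n = 2

E has dimensions [L^2 M T^-2]; v has dimensions [L T^-1].
The rest of the RHS has dimensions [M], so v^n must supply [L^2 T^-2].
With n = 2: ½m·v^2 has dimensions [L^2 M T^-2], matching the LHS ✓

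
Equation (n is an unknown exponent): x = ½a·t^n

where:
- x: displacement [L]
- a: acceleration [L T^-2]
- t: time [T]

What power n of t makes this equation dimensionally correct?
n = 2

x has dimensions [L]; t has dimensions [T].
The rest of the RHS has dimensions [L T^-2], so t^n must supply [T^2].
With n = 2: ½a·t^2 has dimensions [L], matching the LHS ✓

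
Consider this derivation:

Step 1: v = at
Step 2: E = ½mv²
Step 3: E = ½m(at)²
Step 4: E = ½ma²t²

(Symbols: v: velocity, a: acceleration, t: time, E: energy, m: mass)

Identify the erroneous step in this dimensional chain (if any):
No step introduces an error — all steps are dimensionally consistent.

Step 1: v = at → LHS [L T^-1], RHS [L T^-1] ✓
Step 2: E = ½mv² → LHS [L^2 M T^-2], RHS [L^2 M T^-2] ✓
Step 3: E = ½m(at)² → LHS [L^2 M T^-2], RHS [L^2 M T^-2] ✓
Step 4: E = ½ma²t² → LHS [L^2 M T^-2], RHS [L^2 M T^-2] ✓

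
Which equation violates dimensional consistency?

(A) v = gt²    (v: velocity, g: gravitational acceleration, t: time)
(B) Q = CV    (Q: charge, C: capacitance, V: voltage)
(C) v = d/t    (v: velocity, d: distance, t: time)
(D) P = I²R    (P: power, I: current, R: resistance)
(A) v = gt²

The equation (A) v = gt² is dimensionally incorrect.

LHS (v): [L T^-1]
RHS (gt²): [L] ✗

The dimensions do not match. The other three equations balance.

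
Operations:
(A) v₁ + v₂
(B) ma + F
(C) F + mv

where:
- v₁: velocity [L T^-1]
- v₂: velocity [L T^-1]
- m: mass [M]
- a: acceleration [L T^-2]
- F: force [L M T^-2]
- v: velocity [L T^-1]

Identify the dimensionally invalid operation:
(C) F + mv

(A) v₁ + v₂: v₁ [L T^-1] and v₂ [L T^-1] — same dimensions ✓
(B) ma + F: ma [L M T^-2] and F [L M T^-2] — same dimensions ✓
(C) F + mv: F [L M T^-2] and mv [L M T^-1] — different dimensions cannot be added/subtracted ✗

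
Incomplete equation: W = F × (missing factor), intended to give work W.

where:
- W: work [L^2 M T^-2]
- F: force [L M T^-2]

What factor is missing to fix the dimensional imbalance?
d (distance), dimensions [L]

W has dimensions [L^2 M T^-2] and F has dimensions [L M T^-2].
The missing factor must have dimensions [L^2 M T^-2] / [L M T^-2] = [L], i.e. distance (d).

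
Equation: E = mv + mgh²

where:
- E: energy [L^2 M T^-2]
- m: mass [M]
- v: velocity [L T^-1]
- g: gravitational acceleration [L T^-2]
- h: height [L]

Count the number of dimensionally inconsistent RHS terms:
2

LHS E: [L^2 M T^-2]
- mv: [L M T^-1] ✗
- mgh²: [L^3 M T^-2] ✗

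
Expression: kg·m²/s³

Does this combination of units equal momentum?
No

The expression kg·m²/s³ has dimensions [L^2 M T^-3], but momentum has dimensions [L M T^-1].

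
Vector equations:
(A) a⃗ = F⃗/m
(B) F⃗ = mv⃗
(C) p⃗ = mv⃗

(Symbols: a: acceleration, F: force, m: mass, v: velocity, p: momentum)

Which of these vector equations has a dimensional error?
(B) F⃗ = mv⃗

(A) a⃗ = F⃗/m: LHS [L T^-2], RHS [L T^-2] ✓ — force (vector) divided by mass (scalar)
(B) F⃗ = mv⃗: LHS [L M T^-2], RHS [L M T^-1] ✗ — mass times velocity is momentum, not force; should be ma⃗
(C) p⃗ = mv⃗: LHS [L M T^-1], RHS [L M T^-1] ✓ — mass (scalar) times velocity (vector)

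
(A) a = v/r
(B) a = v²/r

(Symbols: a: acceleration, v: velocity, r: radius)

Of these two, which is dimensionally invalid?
(A)

(A) a = v/r: LHS [L T^-2], RHS [T^-1] ✗
(B) a = v²/r: LHS [L T^-2], RHS [L T^-2] ✓

Expression (A) a = v/r is dimensionally incorrect.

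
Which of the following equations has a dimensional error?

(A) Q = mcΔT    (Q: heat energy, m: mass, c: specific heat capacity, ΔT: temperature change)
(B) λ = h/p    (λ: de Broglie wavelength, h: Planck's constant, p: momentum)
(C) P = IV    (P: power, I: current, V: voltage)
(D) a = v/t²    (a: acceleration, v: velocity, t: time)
(D) a = v/t²

The equation (D) a = v/t² is dimensionally incorrect.

LHS (a): [L T^-2]
RHS (v/t²): [L T^-3] ✗

The dimensions do not match. The other three equations balance.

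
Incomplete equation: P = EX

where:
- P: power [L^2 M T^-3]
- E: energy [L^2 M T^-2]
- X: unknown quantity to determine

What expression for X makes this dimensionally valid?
X = f (inverse time / frequency (1/t)), dimensions [T^-1]

P has dimensions [L^2 M T^-3]; the rest of the RHS (E) has dimensions [L^2 M T^-2].
So X must have dimensions [T^-1] — X = f (inverse time / frequency (1/t)).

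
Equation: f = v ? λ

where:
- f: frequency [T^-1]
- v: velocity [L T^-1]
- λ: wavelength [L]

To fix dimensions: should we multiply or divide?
division (÷): f = v ÷ λ

f [T^-1]; v [L T^-1]; λ [L].
v × λ → [L^2 T^-1] ✗
v ÷ λ → [T^-1] ✓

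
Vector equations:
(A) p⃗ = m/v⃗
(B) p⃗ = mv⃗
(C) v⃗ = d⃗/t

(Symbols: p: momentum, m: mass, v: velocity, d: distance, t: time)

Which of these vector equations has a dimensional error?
(A) p⃗ = m/v⃗

(A) p⃗ = m/v⃗: LHS [L M T^-1], RHS [L^-1 M T] ✗ — momentum is mass times velocity; should be mv⃗ (and division by a vector is undefined)
(B) p⃗ = mv⃗: LHS [L M T^-1], RHS [L M T^-1] ✓ — mass (scalar) times velocity (vector)
(C) v⃗ = d⃗/t: LHS [L T^-1], RHS [L T^-1] ✓ — displacement (vector) divided by time (scalar)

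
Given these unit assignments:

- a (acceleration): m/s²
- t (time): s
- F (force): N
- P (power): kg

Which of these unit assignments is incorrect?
P

The variable P (power) should have units W, not kg.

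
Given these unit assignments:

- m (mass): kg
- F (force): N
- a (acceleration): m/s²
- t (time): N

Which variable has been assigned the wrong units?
t

The variable t (time) should have units s, not N.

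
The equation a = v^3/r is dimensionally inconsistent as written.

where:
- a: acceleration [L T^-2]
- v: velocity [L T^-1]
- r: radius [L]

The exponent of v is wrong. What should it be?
The exponent of v should be 2: a = v^2/r

The LHS a has dimensions [L T^-2]; v has dimensions [L T^-1].
As written, the RHS v^3/r (exponent 3 on v) has dimensions [L^2 T^-3], which does not match.
With exponent 2, the RHS v^2/r has dimensions [L T^-2], matching the LHS.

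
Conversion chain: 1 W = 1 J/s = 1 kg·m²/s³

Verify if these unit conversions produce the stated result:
The chain is correct (no errors).

Correct: Watt is Joule per second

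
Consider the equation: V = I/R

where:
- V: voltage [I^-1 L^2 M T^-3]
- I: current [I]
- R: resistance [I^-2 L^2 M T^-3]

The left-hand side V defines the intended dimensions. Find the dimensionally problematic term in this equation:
The right-hand side term I/R

V has dimensions [I^-1 L^2 M T^-3], but I/R has dimensions [I^3 L^-2 M^-1 T^3], so the term I/R is dimensionally wrong for V.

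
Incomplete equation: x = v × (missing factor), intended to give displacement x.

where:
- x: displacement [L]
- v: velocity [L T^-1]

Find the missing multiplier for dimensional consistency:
t (time), dimensions [T]

x has dimensions [L] and v has dimensions [L T^-1].
The missing factor must have dimensions [L] / [L T^-1] = [T], i.e. time (t).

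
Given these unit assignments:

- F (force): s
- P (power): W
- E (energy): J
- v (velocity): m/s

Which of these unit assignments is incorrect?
F

The variable F (force) should have units N, not s.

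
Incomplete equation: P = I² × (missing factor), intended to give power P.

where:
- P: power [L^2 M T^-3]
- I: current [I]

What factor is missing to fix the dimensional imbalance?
R (resistance), dimensions [I^-2 L^2 M T^-3]

P has dimensions [L^2 M T^-3] and I² has dimensions [I^2].
The missing factor must have dimensions [L^2 M T^-3] / [I^2] = [I^-2 L^2 M T^-3], i.e. resistance (R).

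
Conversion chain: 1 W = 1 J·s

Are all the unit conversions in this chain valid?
The chain is incorrect (it contains an error).

Incorrect: Watt is J/s, not J·s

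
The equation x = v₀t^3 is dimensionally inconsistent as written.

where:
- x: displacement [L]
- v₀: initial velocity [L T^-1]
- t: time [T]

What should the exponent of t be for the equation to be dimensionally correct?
The exponent of t should be 1: x = v₀t

The LHS x has dimensions [L]; t has dimensions [T].
As written, the RHS v₀t^3 (exponent 3 on t) has dimensions [L T^2], which does not match.
With exponent 1, the RHS v₀t has dimensions [L], matching the LHS.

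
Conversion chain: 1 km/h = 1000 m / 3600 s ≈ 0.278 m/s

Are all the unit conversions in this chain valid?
The chain is correct (no errors).

Correct: 1 km = 1000 m, 1 h = 3600 s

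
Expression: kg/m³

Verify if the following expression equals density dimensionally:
Yes

The expression kg/m³ has dimensions [L^-3 M], which is exactly density [L^-3 M].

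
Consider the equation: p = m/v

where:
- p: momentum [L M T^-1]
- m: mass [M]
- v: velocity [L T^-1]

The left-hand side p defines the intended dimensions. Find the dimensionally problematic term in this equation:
The right-hand side term m/v

p has dimensions [L M T^-1], but m/v has dimensions [L^-1 M T], so the term m/v is dimensionally wrong for p.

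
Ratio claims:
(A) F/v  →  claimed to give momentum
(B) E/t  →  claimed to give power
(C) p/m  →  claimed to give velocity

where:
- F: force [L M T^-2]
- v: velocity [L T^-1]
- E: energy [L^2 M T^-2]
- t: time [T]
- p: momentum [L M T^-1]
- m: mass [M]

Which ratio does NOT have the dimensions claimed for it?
(A) F/v does not give momentum

(A) F/v: [M T^-1] ≠ momentum [L M T^-1] ✗
(B) E/t: [L^2 M T^-3] = power [L^2 M T^-3] ✓
(C) p/m: [L T^-1] = velocity [L T^-1] ✓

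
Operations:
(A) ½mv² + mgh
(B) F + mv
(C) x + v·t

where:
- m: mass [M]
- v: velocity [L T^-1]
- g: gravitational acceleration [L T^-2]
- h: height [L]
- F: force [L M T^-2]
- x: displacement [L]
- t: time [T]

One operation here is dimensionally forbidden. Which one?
(B) F + mv

(A) ½mv² + mgh: ½mv² [L^2 M T^-2] and mgh [L^2 M T^-2] — same dimensions ✓
(B) F + mv: F [L M T^-2] and mv [L M T^-1] — different dimensions cannot be added/subtracted ✗
(C) x + v·t: x [L] and v·t [L] — same dimensions ✓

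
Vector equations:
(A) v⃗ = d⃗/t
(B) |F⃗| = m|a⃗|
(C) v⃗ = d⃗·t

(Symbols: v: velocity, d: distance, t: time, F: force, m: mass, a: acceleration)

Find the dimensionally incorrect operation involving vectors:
(C) v⃗ = d⃗·t

(A) v⃗ = d⃗/t: LHS [L T^-1], RHS [L T^-1] ✓ — displacement (vector) divided by time (scalar)
(B) |F⃗| = m|a⃗|: LHS [L M T^-2], RHS [L M T^-2] ✓ — magnitudes of vectors are scalars
(C) v⃗ = d⃗·t: LHS [L T^-1], RHS [L T] ✗ — velocity is displacement per time; should be d⃗/t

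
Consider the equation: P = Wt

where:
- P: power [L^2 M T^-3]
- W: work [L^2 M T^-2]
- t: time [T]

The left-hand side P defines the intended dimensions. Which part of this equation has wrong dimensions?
The right-hand side term Wt

P has dimensions [L^2 M T^-3], but Wt has dimensions [L^2 M T^-1], so the term Wt is dimensionally wrong for P.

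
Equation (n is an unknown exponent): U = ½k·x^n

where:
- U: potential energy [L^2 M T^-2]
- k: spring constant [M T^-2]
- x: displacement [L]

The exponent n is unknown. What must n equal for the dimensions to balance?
n = 2

U has dimensions [L^2 M T^-2]; x has dimensions [L].
The rest of the RHS has dimensions [M T^-2], so x^n must supply [L^2].
With n = 2: ½k·x^2 has dimensions [L^2 M T^-2], matching the LHS ✓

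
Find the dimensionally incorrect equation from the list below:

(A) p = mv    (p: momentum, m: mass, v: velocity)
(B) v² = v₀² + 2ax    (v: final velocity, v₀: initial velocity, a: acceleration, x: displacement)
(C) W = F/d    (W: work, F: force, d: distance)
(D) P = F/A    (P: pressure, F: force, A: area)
(C) W = F/d

The equation (C) W = F/d is dimensionally incorrect.

LHS (W): [L^2 M T^-2]
RHS (F/d): [M T^-2] ✗

The dimensions do not match. The other three equations balance.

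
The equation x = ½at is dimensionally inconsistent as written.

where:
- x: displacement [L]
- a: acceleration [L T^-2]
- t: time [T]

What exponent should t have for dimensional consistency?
The exponent of t should be 2: x = ½at^2

The LHS x has dimensions [L]; t has dimensions [T].
As written, the RHS ½at (exponent 1 on t) has dimensions [L T^-1], which does not match.
With exponent 2, the RHS ½at^2 has dimensions [L], matching the LHS.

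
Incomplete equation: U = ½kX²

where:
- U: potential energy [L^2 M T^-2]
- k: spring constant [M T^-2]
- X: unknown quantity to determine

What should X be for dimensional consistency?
X = x (displacement), dimensions [L]

U has dimensions [L^2 M T^-2]; the rest of the RHS (½k) has dimensions [M T^-2].
So X² must have dimensions [L^2], i.e. X has dimensions [L] — X = x (displacement).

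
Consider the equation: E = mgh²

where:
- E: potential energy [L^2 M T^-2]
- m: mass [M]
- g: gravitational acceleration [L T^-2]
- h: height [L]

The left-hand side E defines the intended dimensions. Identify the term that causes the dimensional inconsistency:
The right-hand side term mgh²

E has dimensions [L^2 M T^-2], but mgh² has dimensions [L^3 M T^-2], so the term mgh² is dimensionally wrong for E.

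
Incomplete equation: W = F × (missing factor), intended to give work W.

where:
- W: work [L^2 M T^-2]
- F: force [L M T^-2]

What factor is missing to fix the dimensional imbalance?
d (distance), dimensions [L]

W has dimensions [L^2 M T^-2] and F has dimensions [L M T^-2].
The missing factor must have dimensions [L^2 M T^-2] / [L M T^-2] = [L], i.e. distance (d).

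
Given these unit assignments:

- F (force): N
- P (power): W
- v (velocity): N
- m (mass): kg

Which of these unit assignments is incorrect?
v

The variable v (velocity) should have units m/s, not N.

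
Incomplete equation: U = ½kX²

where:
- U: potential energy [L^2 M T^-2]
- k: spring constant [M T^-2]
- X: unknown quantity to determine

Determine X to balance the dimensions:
X = x (displacement), dimensions [L]

U has dimensions [L^2 M T^-2]; the rest of the RHS (½k) has dimensions [M T^-2].
So X² must have dimensions [L^2], i.e. X has dimensions [L] — X = x (displacement).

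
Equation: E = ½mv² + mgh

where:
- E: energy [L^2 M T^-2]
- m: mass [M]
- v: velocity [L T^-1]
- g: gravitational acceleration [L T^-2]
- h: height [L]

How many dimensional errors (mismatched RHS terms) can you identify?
0

LHS E: [L^2 M T^-2]
- ½mv²: [L^2 M T^-2] ✓
- mgh: [L^2 M T^-2] ✓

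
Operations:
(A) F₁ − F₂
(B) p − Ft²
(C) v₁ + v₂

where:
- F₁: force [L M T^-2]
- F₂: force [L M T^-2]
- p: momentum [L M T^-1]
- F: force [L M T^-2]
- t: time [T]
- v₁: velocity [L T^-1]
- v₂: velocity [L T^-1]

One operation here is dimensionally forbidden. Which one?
(B) p − Ft²

(A) F₁ − F₂: F₁ [L M T^-2] and F₂ [L M T^-2] — same dimensions ✓
(B) p − Ft²: p [L M T^-1] and Ft² [L M] — different dimensions cannot be added/subtracted ✗
(C) v₁ + v₂: v₁ [L T^-1] and v₂ [L T^-1] — same dimensions ✓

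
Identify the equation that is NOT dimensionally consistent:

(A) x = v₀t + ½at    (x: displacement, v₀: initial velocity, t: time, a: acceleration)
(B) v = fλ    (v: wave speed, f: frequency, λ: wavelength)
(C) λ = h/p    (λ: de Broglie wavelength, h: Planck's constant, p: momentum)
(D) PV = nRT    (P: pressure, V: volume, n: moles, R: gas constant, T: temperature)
(A) x = v₀t + ½at

The equation (A) x = v₀t + ½at is dimensionally incorrect.

LHS (x): [L]
RHS terms:
  - v₀t: [L] ✓
  - ½at: [L T^-1] ✗ (does not match LHS)

The dimensions do not match. The other three equations balance.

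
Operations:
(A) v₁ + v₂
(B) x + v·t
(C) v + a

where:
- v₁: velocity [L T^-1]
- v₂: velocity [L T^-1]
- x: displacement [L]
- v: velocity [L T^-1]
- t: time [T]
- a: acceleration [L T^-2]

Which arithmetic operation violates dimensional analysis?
(C) v + a

(A) v₁ + v₂: v₁ [L T^-1] and v₂ [L T^-1] — same dimensions ✓
(B) x + v·t: x [L] and v·t [L] — same dimensions ✓
(C) v + a: v [L T^-1] and a [L T^-2] — different dimensions cannot be added/subtracted ✗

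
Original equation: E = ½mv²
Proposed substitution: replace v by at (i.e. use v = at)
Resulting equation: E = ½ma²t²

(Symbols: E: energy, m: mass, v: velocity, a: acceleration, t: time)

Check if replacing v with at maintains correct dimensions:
Yes

[v] = [L T^-1] and [at] = [L T^-1]. These match, so the substitution replaces a quantity by one of the same dimensions and the result E = ½ma²t² has LHS [L^2 M T^-2] vs RHS [L^2 M T^-2] — still consistent.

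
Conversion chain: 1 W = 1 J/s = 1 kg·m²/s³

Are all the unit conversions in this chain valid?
The chain is correct (no errors).

Correct: Watt is Joule per second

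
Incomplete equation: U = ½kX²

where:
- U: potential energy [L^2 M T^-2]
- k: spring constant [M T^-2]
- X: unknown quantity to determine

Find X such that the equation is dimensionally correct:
X = x (displacement), dimensions [L]

U has dimensions [L^2 M T^-2]; the rest of the RHS (½k) has dimensions [M T^-2].
So X² must have dimensions [L^2], i.e. X has dimensions [L] — X = x (displacement).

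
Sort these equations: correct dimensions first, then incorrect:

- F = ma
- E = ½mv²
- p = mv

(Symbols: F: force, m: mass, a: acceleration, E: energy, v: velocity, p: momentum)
Dimensionally correct: F = ma, E = ½mv², p = mv
Dimensionally incorrect: none
Ordered (correct first, then incorrect): F = ma, E = ½mv², p = mv

- F = ma: LHS [L M T^-2], RHS [L M T^-2] → correct ✓
- E = ½mv²: LHS [L^2 M T^-2], RHS [L^2 M T^-2] → correct ✓
- p = mv: LHS [L M T^-1], RHS [L M T^-1] → correct ✓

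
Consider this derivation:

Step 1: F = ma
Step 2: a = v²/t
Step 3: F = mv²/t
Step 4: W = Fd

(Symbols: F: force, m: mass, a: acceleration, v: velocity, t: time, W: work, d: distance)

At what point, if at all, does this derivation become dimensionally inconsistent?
Step 2

Step 1: F = ma → LHS [L M T^-2], RHS [L M T^-2] ✓
Step 2: a = v²/t → LHS [L T^-2], RHS [L^2 T^-3] ✗

The first dimensional inconsistency appears in step 2: a = v²/t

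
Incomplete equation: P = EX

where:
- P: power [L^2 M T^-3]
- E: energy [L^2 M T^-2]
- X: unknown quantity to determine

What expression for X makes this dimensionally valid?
X = f (inverse time / frequency (1/t)), dimensions [T^-1]

P has dimensions [L^2 M T^-3]; the rest of the RHS (E) has dimensions [L^2 M T^-2].
So X must have dimensions [T^-1] — X = f (inverse time / frequency (1/t)).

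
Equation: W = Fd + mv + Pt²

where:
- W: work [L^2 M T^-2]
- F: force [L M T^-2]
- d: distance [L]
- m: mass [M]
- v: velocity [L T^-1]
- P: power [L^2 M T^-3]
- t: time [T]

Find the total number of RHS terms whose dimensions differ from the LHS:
2

LHS W: [L^2 M T^-2]
- Fd: [L^2 M T^-2] ✓
- mv: [L M T^-1] ✗
- Pt²: [L^2 M T^-1] ✗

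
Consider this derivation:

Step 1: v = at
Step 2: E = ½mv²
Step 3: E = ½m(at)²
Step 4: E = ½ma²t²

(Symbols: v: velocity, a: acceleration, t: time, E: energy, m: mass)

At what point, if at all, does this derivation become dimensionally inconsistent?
No step introduces an error — all steps are dimensionally consistent.

Step 1: v = at → LHS [L T^-1], RHS [L T^-1] ✓
Step 2: E = ½mv² → LHS [L^2 M T^-2], RHS [L^2 M T^-2] ✓
Step 3: E = ½m(at)² → LHS [L^2 M T^-2], RHS [L^2 M T^-2] ✓
Step 4: E = ½ma²t² → LHS [L^2 M T^-2], RHS [L^2 M T^-2] ✓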